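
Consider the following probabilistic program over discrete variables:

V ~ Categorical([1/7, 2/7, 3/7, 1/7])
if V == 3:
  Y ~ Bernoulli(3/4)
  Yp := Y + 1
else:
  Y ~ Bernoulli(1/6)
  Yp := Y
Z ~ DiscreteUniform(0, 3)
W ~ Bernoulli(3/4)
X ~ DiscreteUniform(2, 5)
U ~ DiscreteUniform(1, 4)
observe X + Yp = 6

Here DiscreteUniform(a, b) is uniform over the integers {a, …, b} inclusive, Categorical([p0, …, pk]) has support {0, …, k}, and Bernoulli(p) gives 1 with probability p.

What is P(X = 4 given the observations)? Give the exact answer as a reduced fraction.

P(X = 4 | obs) = 3/8

Enumerate traces; 160 have nonzero weight after conditioning:
  (V=0, Y=1, Z=0, W=0, X=5, U=1) weight 1/10752
  (V=0, Y=1, Z=0, W=0, X=5, U=2) weight 1/10752
  (V=0, Y=1, Z=0, W=0, X=5, U=3) weight 1/10752
  (V=0, Y=1, Z=0, W=0, X=5, U=4) weight 1/10752
  (V=0, Y=1, Z=0, W=1, X=5, U=1) weight 1/3584
  (V=0, Y=1, Z=0, W=1, X=5, U=2) weight 1/3584
  (V=0, Y=1, Z=0, W=1, X=5, U=3) weight 1/3584
  (V=0, Y=1, Z=0, W=1, X=5, U=4) weight 1/3584
  (V=3, Y=1, Z=0, W=0, X=4, U=1) weight 3/7168
  … 151 more
Group by X:
  weight(X=4) = 3/112
  weight(X=5) = 5/112
Total weight = 3/112 + 5/112 = 1/14
P(X=4 | obs) = 3/112 / 1/14 = 3/8
P(X=5 | obs) = 5/112 / 1/14 = 5/8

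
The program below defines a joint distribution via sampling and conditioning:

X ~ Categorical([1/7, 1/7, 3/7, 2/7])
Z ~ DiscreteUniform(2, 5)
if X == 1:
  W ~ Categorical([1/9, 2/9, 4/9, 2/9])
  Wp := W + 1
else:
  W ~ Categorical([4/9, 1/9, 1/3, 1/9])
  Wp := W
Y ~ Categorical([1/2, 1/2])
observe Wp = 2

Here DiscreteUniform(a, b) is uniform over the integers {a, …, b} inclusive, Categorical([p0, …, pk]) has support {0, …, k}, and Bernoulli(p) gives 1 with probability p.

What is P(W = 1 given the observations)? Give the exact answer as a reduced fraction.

Enumerate traces; 32 have nonzero weight after conditioning:
  (X=0, Z=2, W=2, Y=0) weight 1/168
  (X=0, Z=2, W=2, Y=1) weight 1/168
  (X=0, Z=3, W=2, Y=0) weight 1/168
  (X=0, Z=3, W=2, Y=1) weight 1/168
  (X=0, Z=4, W=2, Y=0) weight 1/168
  (X=0, Z=4, W=2, Y=1) weight 1/168
  (X=0, Z=5, W=2, Y=0) weight 1/168
  (X=0, Z=5, W=2, Y=1) weight 1/168
  (X=1, Z=2, W=1, Y=0) weight 1/252
  … 23 more
Group by W:
  weight(W=1) = 2/63
  weight(W=2) = 2/7
Total weight = 2/63 + 2/7 = 20/63
P(W=1 | obs) = 2/63 / 20/63 = 1/10
P(W=2 | obs) = 2/7 / 20/63 = 9/10

P(W = 1 | obs) = 1/10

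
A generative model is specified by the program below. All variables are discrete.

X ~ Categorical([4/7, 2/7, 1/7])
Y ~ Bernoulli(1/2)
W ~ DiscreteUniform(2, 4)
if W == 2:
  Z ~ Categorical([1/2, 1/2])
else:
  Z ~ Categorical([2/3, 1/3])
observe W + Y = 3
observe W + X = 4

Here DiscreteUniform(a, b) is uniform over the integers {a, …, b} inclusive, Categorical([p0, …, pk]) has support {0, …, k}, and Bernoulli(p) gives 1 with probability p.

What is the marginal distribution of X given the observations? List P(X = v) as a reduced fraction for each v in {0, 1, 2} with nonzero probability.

P(X=1) = 2/3, P(X=2) = 1/3

Enumerate traces; 4 have nonzero weight after conditioning:
  (X=1, Y=0, W=3, Z=0) weight 2/63
  (X=1, Y=0, W=3, Z=1) weight 1/63
  (X=2, Y=1, W=2, Z=0) weight 1/84
  (X=2, Y=1, W=2, Z=1) weight 1/84
Group by X:
  weight(X=1) = 1/21
  weight(X=2) = 1/42
Total weight = 1/21 + 1/42 = 1/14
P(X=1 | obs) = 1/21 / 1/14 = 2/3
P(X=2 | obs) = 1/42 / 1/14 = 1/3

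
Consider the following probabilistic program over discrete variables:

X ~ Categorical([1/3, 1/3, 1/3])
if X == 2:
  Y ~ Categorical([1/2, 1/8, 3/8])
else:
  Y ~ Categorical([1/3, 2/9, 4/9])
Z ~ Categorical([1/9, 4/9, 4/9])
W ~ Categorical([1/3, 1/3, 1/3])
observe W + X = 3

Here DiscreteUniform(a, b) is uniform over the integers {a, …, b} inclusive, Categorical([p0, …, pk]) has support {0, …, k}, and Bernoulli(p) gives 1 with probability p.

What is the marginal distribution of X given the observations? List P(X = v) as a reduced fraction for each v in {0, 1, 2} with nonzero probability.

Enumerate traces; 18 have nonzero weight after conditioning:
  (X=1, Y=0, Z=0, W=2) weight 1/243
  (X=1, Y=0, Z=1, W=2) weight 4/243
  (X=1, Y=0, Z=2, W=2) weight 4/243
  (X=1, Y=1, Z=0, W=2) weight 2/729
  (X=1, Y=1, Z=1, W=2) weight 8/729
  (X=1, Y=1, Z=2, W=2) weight 8/729
  (X=1, Y=2, Z=0, W=2) weight 4/729
  (X=1, Y=2, Z=1, W=2) weight 16/729
  (X=2, Y=0, Z=0, W=1) weight 1/162
  … 9 more
Group by X:
  weight(X=1) = 1/9
  weight(X=2) = 1/9
Total weight = 1/9 + 1/9 = 2/9
P(X=1 | obs) = 1/9 / 2/9 = 1/2
P(X=2 | obs) = 1/9 / 2/9 = 1/2

P(X=1) = 1/2, P(X=2) = 1/2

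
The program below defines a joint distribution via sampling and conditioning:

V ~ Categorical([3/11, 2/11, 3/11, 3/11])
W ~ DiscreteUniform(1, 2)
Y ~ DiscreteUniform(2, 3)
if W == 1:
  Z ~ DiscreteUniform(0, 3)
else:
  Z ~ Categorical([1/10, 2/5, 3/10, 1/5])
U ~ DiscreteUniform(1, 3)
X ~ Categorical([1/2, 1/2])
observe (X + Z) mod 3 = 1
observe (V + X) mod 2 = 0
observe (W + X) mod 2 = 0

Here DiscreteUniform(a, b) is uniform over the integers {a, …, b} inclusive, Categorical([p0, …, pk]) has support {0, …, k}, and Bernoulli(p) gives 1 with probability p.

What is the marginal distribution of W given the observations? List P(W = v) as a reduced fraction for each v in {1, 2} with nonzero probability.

Enumerate traces; 36 have nonzero weight after conditioning:
  (V=0, W=2, Y=2, Z=1, U=1, X=0) weight 1/220
  (V=0, W=2, Y=2, Z=1, U=2, X=0) weight 1/220
  (V=0, W=2, Y=2, Z=1, U=3, X=0) weight 1/220
  (V=0, W=2, Y=3, Z=1, U=1, X=0) weight 1/220
  (V=0, W=2, Y=3, Z=1, U=2, X=0) weight 1/220
  (V=0, W=2, Y=3, Z=1, U=3, X=0) weight 1/220
  (V=1, W=1, Y=2, Z=0, U=1, X=1) weight 1/528
  (V=1, W=1, Y=2, Z=0, U=2, X=1) weight 1/528
  … 28 more
Group by W:
  weight(W=1) = 5/88
  weight(W=2) = 3/55
Total weight = 5/88 + 3/55 = 49/440
P(W=1 | obs) = 5/88 / 49/440 = 25/49
P(W=2 | obs) = 3/55 / 49/440 = 24/49

P(W=1) = 25/49, P(W=2) = 24/49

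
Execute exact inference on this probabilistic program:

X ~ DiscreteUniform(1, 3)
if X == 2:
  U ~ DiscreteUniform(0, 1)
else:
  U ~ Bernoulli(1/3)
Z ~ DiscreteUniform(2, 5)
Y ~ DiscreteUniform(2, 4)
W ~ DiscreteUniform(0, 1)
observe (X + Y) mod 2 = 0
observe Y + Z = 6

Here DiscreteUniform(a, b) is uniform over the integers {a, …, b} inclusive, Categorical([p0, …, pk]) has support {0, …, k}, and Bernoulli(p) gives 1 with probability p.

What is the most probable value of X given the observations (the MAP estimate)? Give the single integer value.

argmax_v P(X = v | obs) = 2

Enumerate traces; 16 have nonzero weight after conditioning:
  (X=1, U=0, Z=3, Y=3, W=0) weight 1/108
  (X=1, U=0, Z=3, Y=3, W=1) weight 1/108
  (X=1, U=1, Z=3, Y=3, W=0) weight 1/216
  (X=1, U=1, Z=3, Y=3, W=1) weight 1/216
  (X=2, U=0, Z=2, Y=4, W=0) weight 1/144
  (X=2, U=0, Z=2, Y=4, W=1) weight 1/144
  (X=2, U=0, Z=4, Y=2, W=0) weight 1/144
  (X=2, U=0, Z=4, Y=2, W=1) weight 1/144
  (X=3, U=0, Z=3, Y=3, W=0) weight 1/108
  … 7 more
Group by X:
  weight(X=1) = 1/36
  weight(X=2) = 1/18
  weight(X=3) = 1/36
Total weight = 1/36 + 1/18 + 1/36 = 1/9
P(X=1 | obs) = 1/36 / 1/9 = 1/4
P(X=2 | obs) = 1/18 / 1/9 = 1/2
P(X=3 | obs) = 1/36 / 1/9 = 1/4
argmax = 2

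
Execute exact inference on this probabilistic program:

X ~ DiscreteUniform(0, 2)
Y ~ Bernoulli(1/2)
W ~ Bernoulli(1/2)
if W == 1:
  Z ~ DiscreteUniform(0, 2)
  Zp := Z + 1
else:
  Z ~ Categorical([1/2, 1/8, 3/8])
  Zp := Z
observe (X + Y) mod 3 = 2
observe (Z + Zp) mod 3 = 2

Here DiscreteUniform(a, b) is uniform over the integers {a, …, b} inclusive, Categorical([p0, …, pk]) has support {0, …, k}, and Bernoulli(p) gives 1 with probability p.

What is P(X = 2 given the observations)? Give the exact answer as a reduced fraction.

Enumerate traces; 4 have nonzero weight after conditioning:
  (X=1, Y=1, W=0, Z=1) weight 1/96
  (X=1, Y=1, W=1, Z=2) weight 1/36
  (X=2, Y=0, W=0, Z=1) weight 1/96
  (X=2, Y=0, W=1, Z=2) weight 1/36
Group by X:
  weight(X=1) = 11/288
  weight(X=2) = 11/288
Total weight = 11/288 + 11/288 = 11/144
P(X=1 | obs) = 11/288 / 11/144 = 1/2
P(X=2 | obs) = 11/288 / 11/144 = 1/2

P(X = 2 | obs) = 1/2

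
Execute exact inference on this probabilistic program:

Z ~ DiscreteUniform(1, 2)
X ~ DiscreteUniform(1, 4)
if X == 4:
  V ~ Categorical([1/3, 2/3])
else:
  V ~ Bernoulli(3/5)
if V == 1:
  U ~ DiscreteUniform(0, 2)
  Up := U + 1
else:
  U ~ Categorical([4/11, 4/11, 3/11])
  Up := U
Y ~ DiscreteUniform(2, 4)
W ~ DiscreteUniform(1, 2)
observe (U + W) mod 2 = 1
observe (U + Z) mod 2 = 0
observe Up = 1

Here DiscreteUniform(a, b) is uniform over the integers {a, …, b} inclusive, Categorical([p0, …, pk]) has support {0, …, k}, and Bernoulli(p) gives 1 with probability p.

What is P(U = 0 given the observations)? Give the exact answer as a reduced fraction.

P(U = 0 | obs) = 407/683

Enumerate traces; 24 have nonzero weight after conditioning:
  (Z=1, X=1, V=0, U=1, Y=2, W=2) weight 1/330
  (Z=1, X=1, V=0, U=1, Y=3, W=2) weight 1/330
  (Z=1, X=1, V=0, U=1, Y=4, W=2) weight 1/330
  (Z=1, X=2, V=0, U=1, Y=2, W=2) weight 1/330
  (Z=1, X=2, V=0, U=1, Y=3, W=2) weight 1/330
  (Z=1, X=2, V=0, U=1, Y=4, W=2) weight 1/330
  (Z=1, X=3, V=0, U=1, Y=2, W=2) weight 1/330
  (Z=1, X=3, V=0, U=1, Y=3, W=2) weight 1/330
  (Z=2, X=1, V=1, U=0, Y=2, W=1) weight 1/240
  … 15 more
Group by U:
  weight(U=0) = 37/720
  weight(U=1) = 23/660
Total weight = 37/720 + 23/660 = 683/7920
P(U=0 | obs) = 37/720 / 683/7920 = 407/683
P(U=1 | obs) = 23/660 / 683/7920 = 276/683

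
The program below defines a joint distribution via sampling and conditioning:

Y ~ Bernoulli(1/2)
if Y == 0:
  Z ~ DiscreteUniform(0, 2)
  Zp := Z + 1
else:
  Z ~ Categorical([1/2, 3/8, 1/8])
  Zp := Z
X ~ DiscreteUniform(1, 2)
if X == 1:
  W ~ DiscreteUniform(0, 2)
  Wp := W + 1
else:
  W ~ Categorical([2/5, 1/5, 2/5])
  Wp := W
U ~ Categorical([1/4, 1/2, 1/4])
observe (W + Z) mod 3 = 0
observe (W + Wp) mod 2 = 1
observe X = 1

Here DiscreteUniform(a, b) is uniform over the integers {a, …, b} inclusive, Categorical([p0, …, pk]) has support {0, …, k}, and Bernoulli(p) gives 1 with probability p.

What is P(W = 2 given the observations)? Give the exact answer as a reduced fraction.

Enumerate traces; 18 have nonzero weight after conditioning:
  (Y=0, Z=0, X=1, W=0, U=0) weight 1/144
  (Y=0, Z=0, X=1, W=0, U=1) weight 1/72
  (Y=0, Z=0, X=1, W=0, U=2) weight 1/144
  (Y=0, Z=1, X=1, W=2, U=0) weight 1/144
  (Y=0, Z=1, X=1, W=2, U=1) weight 1/72
  (Y=0, Z=1, X=1, W=2, U=2) weight 1/144
  (Y=0, Z=2, X=1, W=1, U=0) weight 1/144
  (Y=0, Z=2, X=1, W=1, U=1) weight 1/72
  … 10 more
Group by W:
  weight(W=0) = 5/72
  weight(W=1) = 11/288
  weight(W=2) = 17/288
Total weight = 5/72 + 11/288 + 17/288 = 1/6
P(W=0 | obs) = 5/72 / 1/6 = 5/12
P(W=1 | obs) = 11/288 / 1/6 = 11/48
P(W=2 | obs) = 17/288 / 1/6 = 17/48

P(W = 2 | obs) = 17/48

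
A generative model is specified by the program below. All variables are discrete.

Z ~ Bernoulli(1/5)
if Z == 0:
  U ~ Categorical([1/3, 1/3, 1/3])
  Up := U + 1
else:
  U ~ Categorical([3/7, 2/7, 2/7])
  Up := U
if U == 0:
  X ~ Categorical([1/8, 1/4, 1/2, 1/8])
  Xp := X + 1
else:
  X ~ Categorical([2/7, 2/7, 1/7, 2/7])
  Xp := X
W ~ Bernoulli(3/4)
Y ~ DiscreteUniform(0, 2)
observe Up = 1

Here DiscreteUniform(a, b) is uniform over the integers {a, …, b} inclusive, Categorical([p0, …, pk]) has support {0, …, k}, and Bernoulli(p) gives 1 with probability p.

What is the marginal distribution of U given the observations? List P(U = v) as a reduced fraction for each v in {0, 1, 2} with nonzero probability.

Enumerate traces; 48 have nonzero weight after conditioning:
  (Z=0, U=0, X=0, W=0, Y=0) weight 1/360
  (Z=0, U=0, X=0, W=0, Y=1) weight 1/360
  (Z=0, U=0, X=0, W=0, Y=2) weight 1/360
  (Z=0, U=0, X=0, W=1, Y=0) weight 1/120
  (Z=0, U=0, X=0, W=1, Y=1) weight 1/120
  (Z=0, U=0, X=0, W=1, Y=2) weight 1/120
  (Z=0, U=0, X=1, W=0, Y=0) weight 1/180
  (Z=0, U=0, X=1, W=0, Y=1) weight 1/180
  (Z=1, U=1, X=0, W=0, Y=0) weight 1/735
  … 39 more
Group by U:
  weight(U=0) = 4/15
  weight(U=1) = 2/35
Total weight = 4/15 + 2/35 = 34/105
P(U=0 | obs) = 4/15 / 34/105 = 14/17
P(U=1 | obs) = 2/35 / 34/105 = 3/17

P(U=0) = 14/17, P(U=1) = 3/17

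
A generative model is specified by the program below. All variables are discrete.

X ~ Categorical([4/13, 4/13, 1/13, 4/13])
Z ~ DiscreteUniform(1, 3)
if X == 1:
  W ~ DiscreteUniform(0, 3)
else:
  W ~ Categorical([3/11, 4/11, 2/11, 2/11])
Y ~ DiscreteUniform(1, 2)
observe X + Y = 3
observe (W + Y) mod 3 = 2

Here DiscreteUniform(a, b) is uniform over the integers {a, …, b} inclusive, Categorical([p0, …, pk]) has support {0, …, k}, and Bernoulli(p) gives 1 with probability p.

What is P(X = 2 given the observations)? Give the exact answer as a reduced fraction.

Enumerate traces; 9 have nonzero weight after conditioning:
  (X=1, Z=1, W=0, Y=2) weight 1/78
  (X=1, Z=1, W=3, Y=2) weight 1/78
  (X=1, Z=2, W=0, Y=2) weight 1/78
  (X=1, Z=2, W=3, Y=2) weight 1/78
  (X=1, Z=3, W=0, Y=2) weight 1/78
  (X=1, Z=3, W=3, Y=2) weight 1/78
  (X=2, Z=1, W=1, Y=1) weight 2/429
  (X=2, Z=2, W=1, Y=1) weight 2/429
  … 1 more
Group by X:
  weight(X=1) = 1/13
  weight(X=2) = 2/143
Total weight = 1/13 + 2/143 = 1/11
P(X=1 | obs) = 1/13 / 1/11 = 11/13
P(X=2 | obs) = 2/143 / 1/11 = 2/13

P(X = 2 | obs) = 2/13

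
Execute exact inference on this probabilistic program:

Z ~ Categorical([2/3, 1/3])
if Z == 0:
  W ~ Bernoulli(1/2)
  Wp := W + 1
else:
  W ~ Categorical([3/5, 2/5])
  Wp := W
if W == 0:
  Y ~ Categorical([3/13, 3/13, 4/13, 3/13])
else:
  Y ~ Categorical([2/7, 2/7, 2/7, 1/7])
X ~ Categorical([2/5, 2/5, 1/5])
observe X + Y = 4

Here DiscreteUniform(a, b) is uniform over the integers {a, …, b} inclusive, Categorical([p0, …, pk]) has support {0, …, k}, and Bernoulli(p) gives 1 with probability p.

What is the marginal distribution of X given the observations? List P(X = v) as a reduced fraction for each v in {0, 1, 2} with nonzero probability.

P(X=1) = 37/66, P(X=2) = 29/66

Enumerate traces; 8 have nonzero weight after conditioning:
  (Z=0, W=0, Y=2, X=2) weight 4/195
  (Z=0, W=0, Y=3, X=1) weight 2/65
  (Z=0, W=1, Y=2, X=2) weight 2/105
  (Z=0, W=1, Y=3, X=1) weight 2/105
  (Z=1, W=0, Y=2, X=2) weight 4/325
  (Z=1, W=0, Y=3, X=1) weight 6/325
  (Z=1, W=1, Y=2, X=2) weight 4/525
  (Z=1, W=1, Y=3, X=1) weight 4/525
Group by X:
  weight(X=1) = 74/975
  weight(X=2) = 58/975
Total weight = 74/975 + 58/975 = 44/325
P(X=1 | obs) = 74/975 / 44/325 = 37/66
P(X=2 | obs) = 58/975 / 44/325 = 29/66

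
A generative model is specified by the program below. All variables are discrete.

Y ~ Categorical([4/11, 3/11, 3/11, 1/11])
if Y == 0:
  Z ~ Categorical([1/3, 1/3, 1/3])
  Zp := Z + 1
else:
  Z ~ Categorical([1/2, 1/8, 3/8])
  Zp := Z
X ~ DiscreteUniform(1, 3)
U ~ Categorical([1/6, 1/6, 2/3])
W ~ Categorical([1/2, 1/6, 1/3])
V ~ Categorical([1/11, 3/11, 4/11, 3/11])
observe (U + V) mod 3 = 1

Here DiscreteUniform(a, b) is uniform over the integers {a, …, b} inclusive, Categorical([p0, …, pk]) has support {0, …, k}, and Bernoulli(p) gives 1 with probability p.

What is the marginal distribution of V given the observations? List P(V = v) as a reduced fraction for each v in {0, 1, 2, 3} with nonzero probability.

P(V=0) = 1/23, P(V=1) = 3/23, P(V=2) = 16/23, P(V=3) = 3/23

Enumerate traces; 432 have nonzero weight after conditioning:
  (Y=0, Z=0, X=1, U=0, W=0, V=1) weight 1/1089
  (Y=0, Z=0, X=1, U=0, W=1, V=1) weight 1/3267
  (Y=0, Z=0, X=1, U=0, W=2, V=1) weight 2/3267
  (Y=0, Z=0, X=1, U=1, W=0, V=0) weight 1/3267
  (Y=0, Z=0, X=1, U=1, W=0, V=3) weight 1/1089
  (Y=0, Z=0, X=1, U=1, W=1, V=0) weight 1/9801
  (Y=0, Z=0, X=1, U=1, W=1, V=3) weight 1/3267
  (Y=0, Z=0, X=1, U=1, W=2, V=0) weight 2/9801
  (Y=0, Z=0, X=1, U=2, W=0, V=2) weight 16/3267
  … 423 more
Group by V:
  weight(V=0) = 1/66
  weight(V=1) = 1/22
  weight(V=2) = 8/33
  weight(V=3) = 1/22
Total weight = 1/66 + 1/22 + 8/33 + 1/22 = 23/66
P(V=0 | obs) = 1/66 / 23/66 = 1/23
P(V=1 | obs) = 1/22 / 23/66 = 3/23
P(V=2 | obs) = 8/33 / 23/66 = 16/23
P(V=3 | obs) = 1/22 / 23/66 = 3/23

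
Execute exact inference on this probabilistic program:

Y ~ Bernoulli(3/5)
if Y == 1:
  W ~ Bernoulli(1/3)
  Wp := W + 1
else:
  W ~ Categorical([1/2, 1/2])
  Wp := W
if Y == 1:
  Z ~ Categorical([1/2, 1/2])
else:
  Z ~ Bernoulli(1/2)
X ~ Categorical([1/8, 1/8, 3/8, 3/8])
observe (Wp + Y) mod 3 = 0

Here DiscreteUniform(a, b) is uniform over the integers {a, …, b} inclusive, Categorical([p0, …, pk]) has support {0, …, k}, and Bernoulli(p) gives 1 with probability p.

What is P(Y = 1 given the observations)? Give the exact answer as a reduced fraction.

Enumerate traces; 16 have nonzero weight after conditioning:
  (Y=0, W=0, Z=0, X=0) weight 1/80
  (Y=0, W=0, Z=0, X=1) weight 1/80
  (Y=0, W=0, Z=0, X=2) weight 3/80
  (Y=0, W=0, Z=0, X=3) weight 3/80
  (Y=0, W=0, Z=1, X=0) weight 1/80
  (Y=0, W=0, Z=1, X=1) weight 1/80
  (Y=0, W=0, Z=1, X=2) weight 3/80
  (Y=0, W=0, Z=1, X=3) weight 3/80
  (Y=1, W=1, Z=0, X=0) weight 1/80
  … 7 more
Group by Y:
  weight(Y=0) = 1/5
  weight(Y=1) = 1/5
Total weight = 1/5 + 1/5 = 2/5
P(Y=0 | obs) = 1/5 / 2/5 = 1/2
P(Y=1 | obs) = 1/5 / 2/5 = 1/2

P(Y = 1 | obs) = 1/2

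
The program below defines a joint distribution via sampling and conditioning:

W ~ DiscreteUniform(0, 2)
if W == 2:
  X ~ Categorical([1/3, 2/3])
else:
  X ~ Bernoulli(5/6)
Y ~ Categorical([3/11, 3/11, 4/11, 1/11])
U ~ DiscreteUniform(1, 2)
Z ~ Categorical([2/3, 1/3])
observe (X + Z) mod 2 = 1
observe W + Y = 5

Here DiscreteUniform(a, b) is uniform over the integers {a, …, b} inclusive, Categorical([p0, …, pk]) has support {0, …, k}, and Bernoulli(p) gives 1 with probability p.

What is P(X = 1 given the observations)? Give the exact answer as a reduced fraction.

Enumerate traces; 4 have nonzero weight after conditioning:
  (W=2, X=0, Y=3, U=1, Z=1) weight 1/594
  (W=2, X=0, Y=3, U=2, Z=1) weight 1/594
  (W=2, X=1, Y=3, U=1, Z=0) weight 2/297
  (W=2, X=1, Y=3, U=2, Z=0) weight 2/297
Group by X:
  weight(X=0) = 1/297
  weight(X=1) = 4/297
Total weight = 1/297 + 4/297 = 5/297
P(X=0 | obs) = 1/297 / 5/297 = 1/5
P(X=1 | obs) = 4/297 / 5/297 = 4/5

P(X = 1 | obs) = 4/5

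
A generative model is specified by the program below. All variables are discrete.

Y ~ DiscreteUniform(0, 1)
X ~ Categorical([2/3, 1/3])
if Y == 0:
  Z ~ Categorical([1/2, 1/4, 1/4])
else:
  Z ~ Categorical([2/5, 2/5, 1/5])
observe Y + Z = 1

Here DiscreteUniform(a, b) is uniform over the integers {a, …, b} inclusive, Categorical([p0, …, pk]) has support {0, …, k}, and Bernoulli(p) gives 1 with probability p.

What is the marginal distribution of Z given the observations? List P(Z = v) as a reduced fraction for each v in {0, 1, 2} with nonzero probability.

P(Z=0) = 8/13, P(Z=1) = 5/13

Enumerate traces; 4 have nonzero weight after conditioning:
  (Y=0, X=0, Z=1) weight 1/12
  (Y=0, X=1, Z=1) weight 1/24
  (Y=1, X=0, Z=0) weight 2/15
  (Y=1, X=1, Z=0) weight 1/15
Group by Z:
  weight(Z=0) = 1/5
  weight(Z=1) = 1/8
Total weight = 1/5 + 1/8 = 13/40
P(Z=0 | obs) = 1/5 / 13/40 = 8/13
P(Z=1 | obs) = 1/8 / 13/40 = 5/13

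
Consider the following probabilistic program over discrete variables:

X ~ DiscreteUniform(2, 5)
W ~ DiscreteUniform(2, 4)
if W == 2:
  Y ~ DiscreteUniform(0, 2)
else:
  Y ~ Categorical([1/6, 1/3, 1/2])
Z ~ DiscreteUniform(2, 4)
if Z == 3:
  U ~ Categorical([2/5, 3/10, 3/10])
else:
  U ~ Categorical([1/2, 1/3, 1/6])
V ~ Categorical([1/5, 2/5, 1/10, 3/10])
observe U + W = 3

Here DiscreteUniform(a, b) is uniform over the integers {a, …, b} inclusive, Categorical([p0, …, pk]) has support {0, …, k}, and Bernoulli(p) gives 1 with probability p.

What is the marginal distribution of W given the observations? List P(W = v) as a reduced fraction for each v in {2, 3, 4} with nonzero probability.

Enumerate traces; 288 have nonzero weight after conditioning:
  (X=2, W=2, Y=0, Z=2, U=1, V=0) weight 1/1620
  (X=2, W=2, Y=0, Z=2, U=1, V=1) weight 1/810
  (X=2, W=2, Y=0, Z=2, U=1, V=2) weight 1/3240
  (X=2, W=2, Y=0, Z=2, U=1, V=3) weight 1/1080
  (X=2, W=2, Y=0, Z=3, U=1, V=0) weight 1/1800
  (X=2, W=2, Y=0, Z=3, U=1, V=1) weight 1/900
  (X=2, W=2, Y=0, Z=3, U=1, V=2) weight 1/3600
  (X=2, W=2, Y=0, Z=3, U=1, V=3) weight 1/1200
  (X=2, W=3, Y=0, Z=2, U=0, V=0) weight 1/2160
  … 279 more
Group by W:
  weight(W=2) = 29/270
  weight(W=3) = 7/45
Total weight = 29/270 + 7/45 = 71/270
P(W=2 | obs) = 29/270 / 71/270 = 29/71
P(W=3 | obs) = 7/45 / 71/270 = 42/71

P(W=2) = 29/71, P(W=3) = 42/71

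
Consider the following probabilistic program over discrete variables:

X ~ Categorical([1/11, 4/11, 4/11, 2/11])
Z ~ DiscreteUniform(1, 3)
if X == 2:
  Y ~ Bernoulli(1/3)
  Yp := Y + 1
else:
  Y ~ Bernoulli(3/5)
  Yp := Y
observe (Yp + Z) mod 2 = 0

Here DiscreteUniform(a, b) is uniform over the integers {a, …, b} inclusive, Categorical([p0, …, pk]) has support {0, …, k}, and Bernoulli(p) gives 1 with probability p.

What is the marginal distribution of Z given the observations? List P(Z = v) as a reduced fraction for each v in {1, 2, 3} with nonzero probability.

P(Z=1) = 103/268, P(Z=2) = 31/134, P(Z=3) = 103/268

Enumerate traces; 12 have nonzero weight after conditioning:
  (X=0, Z=1, Y=1) weight 1/55
  (X=0, Z=2, Y=0) weight 2/165
  (X=0, Z=3, Y=1) weight 1/55
  (X=1, Z=1, Y=1) weight 4/55
  (X=1, Z=2, Y=0) weight 8/165
  (X=1, Z=3, Y=1) weight 4/55
  (X=2, Z=1, Y=0) weight 8/99
  (X=2, Z=2, Y=1) weight 4/99
  … 4 more
Group by Z:
  weight(Z=1) = 103/495
  weight(Z=2) = 62/495
  weight(Z=3) = 103/495
Total weight = 103/495 + 62/495 + 103/495 = 268/495
P(Z=1 | obs) = 103/495 / 268/495 = 103/268
P(Z=2 | obs) = 62/495 / 268/495 = 31/134
P(Z=3 | obs) = 103/495 / 268/495 = 103/268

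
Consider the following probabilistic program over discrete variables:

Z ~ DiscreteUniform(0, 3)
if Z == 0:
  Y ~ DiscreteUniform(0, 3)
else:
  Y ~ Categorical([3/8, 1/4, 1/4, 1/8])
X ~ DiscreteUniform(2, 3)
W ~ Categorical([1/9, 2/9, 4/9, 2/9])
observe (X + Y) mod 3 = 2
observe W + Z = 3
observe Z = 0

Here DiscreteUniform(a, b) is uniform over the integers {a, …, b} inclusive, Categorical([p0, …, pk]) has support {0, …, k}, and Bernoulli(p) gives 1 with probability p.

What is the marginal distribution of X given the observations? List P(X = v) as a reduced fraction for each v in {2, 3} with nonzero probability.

P(X=2) = 2/3, P(X=3) = 1/3

Enumerate traces; 3 have nonzero weight after conditioning:
  (Z=0, Y=0, X=2, W=3) weight 1/144
  (Z=0, Y=2, X=3, W=3) weight 1/144
  (Z=0, Y=3, X=2, W=3) weight 1/144
Group by X:
  weight(X=2) = 1/72
  weight(X=3) = 1/144
Total weight = 1/72 + 1/144 = 1/48
P(X=2 | obs) = 1/72 / 1/48 = 2/3
P(X=3 | obs) = 1/144 / 1/48 = 1/3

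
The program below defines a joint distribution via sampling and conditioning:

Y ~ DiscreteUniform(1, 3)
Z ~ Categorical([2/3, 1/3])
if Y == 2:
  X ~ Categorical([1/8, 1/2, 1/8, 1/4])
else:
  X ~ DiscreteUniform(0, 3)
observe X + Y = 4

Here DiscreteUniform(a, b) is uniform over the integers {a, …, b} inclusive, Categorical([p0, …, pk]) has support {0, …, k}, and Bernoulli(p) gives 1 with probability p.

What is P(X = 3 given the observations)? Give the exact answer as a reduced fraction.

P(X = 3 | obs) = 2/5

Enumerate traces; 6 have nonzero weight after conditioning:
  (Y=1, Z=0, X=3) weight 1/18
  (Y=1, Z=1, X=3) weight 1/36
  (Y=2, Z=0, X=2) weight 1/36
  (Y=2, Z=1, X=2) weight 1/72
  (Y=3, Z=0, X=1) weight 1/18
  (Y=3, Z=1, X=1) weight 1/36
Group by X:
  weight(X=1) = 1/12
  weight(X=2) = 1/24
  weight(X=3) = 1/12
Total weight = 1/12 + 1/24 + 1/12 = 5/24
P(X=1 | obs) = 1/12 / 5/24 = 2/5
P(X=2 | obs) = 1/24 / 5/24 = 1/5
P(X=3 | obs) = 1/12 / 5/24 = 2/5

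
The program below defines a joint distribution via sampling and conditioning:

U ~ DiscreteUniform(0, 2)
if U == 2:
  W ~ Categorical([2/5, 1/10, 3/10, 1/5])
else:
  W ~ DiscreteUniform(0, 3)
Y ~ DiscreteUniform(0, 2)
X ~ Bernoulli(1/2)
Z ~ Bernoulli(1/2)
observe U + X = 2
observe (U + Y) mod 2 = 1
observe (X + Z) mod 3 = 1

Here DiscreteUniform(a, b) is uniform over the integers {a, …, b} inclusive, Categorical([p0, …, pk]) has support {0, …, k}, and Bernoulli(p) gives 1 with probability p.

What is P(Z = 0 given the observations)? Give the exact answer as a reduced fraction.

Enumerate traces; 12 have nonzero weight after conditioning:
  (U=1, W=0, Y=0, X=1, Z=0) weight 1/144
  (U=1, W=0, Y=2, X=1, Z=0) weight 1/144
  (U=1, W=1, Y=0, X=1, Z=0) weight 1/144
  (U=1, W=1, Y=2, X=1, Z=0) weight 1/144
  (U=1, W=2, Y=0, X=1, Z=0) weight 1/144
  (U=1, W=2, Y=2, X=1, Z=0) weight 1/144
  (U=1, W=3, Y=0, X=1, Z=0) weight 1/144
  (U=1, W=3, Y=2, X=1, Z=0) weight 1/144
  (U=2, W=0, Y=1, X=0, Z=1) weight 1/90
  … 3 more
Group by Z:
  weight(Z=0) = 1/18
  weight(Z=1) = 1/36
Total weight = 1/18 + 1/36 = 1/12
P(Z=0 | obs) = 1/18 / 1/12 = 2/3
P(Z=1 | obs) = 1/36 / 1/12 = 1/3

P(Z = 0 | obs) = 2/3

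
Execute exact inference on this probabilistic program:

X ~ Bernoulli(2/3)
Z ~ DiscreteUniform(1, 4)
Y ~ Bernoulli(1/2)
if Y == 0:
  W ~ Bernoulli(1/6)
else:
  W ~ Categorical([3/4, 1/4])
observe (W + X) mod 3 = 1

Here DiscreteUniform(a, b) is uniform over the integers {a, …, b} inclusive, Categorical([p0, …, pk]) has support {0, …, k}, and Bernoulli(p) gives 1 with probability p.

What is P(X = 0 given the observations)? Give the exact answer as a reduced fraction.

P(X = 0 | obs) = 5/43

Enumerate traces; 16 have nonzero weight after conditioning:
  (X=0, Z=1, Y=0, W=1) weight 1/144
  (X=0, Z=1, Y=1, W=1) weight 1/96
  (X=0, Z=2, Y=0, W=1) weight 1/144
  (X=0, Z=2, Y=1, W=1) weight 1/96
  (X=0, Z=3, Y=0, W=1) weight 1/144
  (X=0, Z=3, Y=1, W=1) weight 1/96
  (X=0, Z=4, Y=0, W=1) weight 1/144
  (X=0, Z=4, Y=1, W=1) weight 1/96
  (X=1, Z=1, Y=0, W=0) weight 5/72
  … 7 more
Group by X:
  weight(X=0) = 5/72
  weight(X=1) = 19/36
Total weight = 5/72 + 19/36 = 43/72
P(X=0 | obs) = 5/72 / 43/72 = 5/43
P(X=1 | obs) = 19/36 / 43/72 = 38/43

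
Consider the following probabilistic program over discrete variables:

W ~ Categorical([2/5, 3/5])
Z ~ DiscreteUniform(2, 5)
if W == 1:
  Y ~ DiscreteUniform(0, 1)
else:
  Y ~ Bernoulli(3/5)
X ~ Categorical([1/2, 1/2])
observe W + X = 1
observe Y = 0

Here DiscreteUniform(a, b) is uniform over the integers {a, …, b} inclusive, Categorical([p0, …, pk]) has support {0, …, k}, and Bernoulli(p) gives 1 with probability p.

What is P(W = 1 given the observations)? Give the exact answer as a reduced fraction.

Enumerate traces; 8 have nonzero weight after conditioning:
  (W=0, Z=2, Y=0, X=1) weight 1/50
  (W=0, Z=3, Y=0, X=1) weight 1/50
  (W=0, Z=4, Y=0, X=1) weight 1/50
  (W=0, Z=5, Y=0, X=1) weight 1/50
  (W=1, Z=2, Y=0, X=0) weight 3/80
  (W=1, Z=3, Y=0, X=0) weight 3/80
  (W=1, Z=4, Y=0, X=0) weight 3/80
  (W=1, Z=5, Y=0, X=0) weight 3/80
Group by W:
  weight(W=0) = 2/25
  weight(W=1) = 3/20
Total weight = 2/25 + 3/20 = 23/100
P(W=0 | obs) = 2/25 / 23/100 = 8/23
P(W=1 | obs) = 3/20 / 23/100 = 15/23

P(W = 1 | obs) = 15/23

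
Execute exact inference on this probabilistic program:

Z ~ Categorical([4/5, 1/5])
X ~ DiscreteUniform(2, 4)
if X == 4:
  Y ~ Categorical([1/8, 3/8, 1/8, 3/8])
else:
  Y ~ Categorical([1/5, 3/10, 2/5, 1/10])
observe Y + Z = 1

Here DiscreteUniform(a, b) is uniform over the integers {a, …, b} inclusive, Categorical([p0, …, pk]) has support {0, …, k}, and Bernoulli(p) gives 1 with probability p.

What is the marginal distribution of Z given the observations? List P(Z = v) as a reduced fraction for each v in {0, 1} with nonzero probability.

P(Z=0) = 52/59, P(Z=1) = 7/59

Enumerate traces; 6 have nonzero weight after conditioning:
  (Z=0, X=2, Y=1) weight 2/25
  (Z=0, X=3, Y=1) weight 2/25
  (Z=0, X=4, Y=1) weight 1/10
  (Z=1, X=2, Y=0) weight 1/75
  (Z=1, X=3, Y=0) weight 1/75
  (Z=1, X=4, Y=0) weight 1/120
Group by Z:
  weight(Z=0) = 13/50
  weight(Z=1) = 7/200
Total weight = 13/50 + 7/200 = 59/200
P(Z=0 | obs) = 13/50 / 59/200 = 52/59
P(Z=1 | obs) = 7/200 / 59/200 = 7/59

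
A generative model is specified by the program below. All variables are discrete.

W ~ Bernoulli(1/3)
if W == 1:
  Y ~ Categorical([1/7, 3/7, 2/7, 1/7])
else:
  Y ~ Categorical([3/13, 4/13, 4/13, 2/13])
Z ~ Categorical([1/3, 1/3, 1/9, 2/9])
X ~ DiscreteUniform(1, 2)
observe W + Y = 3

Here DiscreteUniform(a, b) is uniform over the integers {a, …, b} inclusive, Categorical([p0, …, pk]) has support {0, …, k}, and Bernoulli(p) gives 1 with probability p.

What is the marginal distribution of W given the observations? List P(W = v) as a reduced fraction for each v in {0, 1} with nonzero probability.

P(W=0) = 14/27, P(W=1) = 13/27

Enumerate traces; 16 have nonzero weight after conditioning:
  (W=0, Y=3, Z=0, X=1) weight 2/117
  (W=0, Y=3, Z=0, X=2) weight 2/117
  (W=0, Y=3, Z=1, X=1) weight 2/117
  (W=0, Y=3, Z=1, X=2) weight 2/117
  (W=0, Y=3, Z=2, X=1) weight 2/351
  (W=0, Y=3, Z=2, X=2) weight 2/351
  (W=0, Y=3, Z=3, X=1) weight 4/351
  (W=0, Y=3, Z=3, X=2) weight 4/351
  (W=1, Y=2, Z=0, X=1) weight 1/63
  … 7 more
Group by W:
  weight(W=0) = 4/39
  weight(W=1) = 2/21
Total weight = 4/39 + 2/21 = 18/91
P(W=0 | obs) = 4/39 / 18/91 = 14/27
P(W=1 | obs) = 2/21 / 18/91 = 13/27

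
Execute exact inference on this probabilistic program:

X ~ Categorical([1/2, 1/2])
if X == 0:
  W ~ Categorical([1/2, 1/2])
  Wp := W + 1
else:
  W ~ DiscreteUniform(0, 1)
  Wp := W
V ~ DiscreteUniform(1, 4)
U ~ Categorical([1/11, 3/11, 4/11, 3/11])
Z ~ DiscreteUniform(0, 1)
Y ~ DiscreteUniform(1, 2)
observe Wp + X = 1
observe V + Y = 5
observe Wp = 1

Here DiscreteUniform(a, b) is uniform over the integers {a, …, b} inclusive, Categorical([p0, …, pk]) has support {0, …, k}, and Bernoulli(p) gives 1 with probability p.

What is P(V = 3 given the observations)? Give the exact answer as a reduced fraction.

Enumerate traces; 16 have nonzero weight after conditioning:
  (X=0, W=0, V=3, U=0, Z=0, Y=2) weight 1/704
  (X=0, W=0, V=3, U=0, Z=1, Y=2) weight 1/704
  (X=0, W=0, V=3, U=1, Z=0, Y=2) weight 3/704
  (X=0, W=0, V=3, U=1, Z=1, Y=2) weight 3/704
  (X=0, W=0, V=3, U=2, Z=0, Y=2) weight 1/176
  (X=0, W=0, V=3, U=2, Z=1, Y=2) weight 1/176
  (X=0, W=0, V=3, U=3, Z=0, Y=2) weight 3/704
  (X=0, W=0, V=3, U=3, Z=1, Y=2) weight 3/704
  (X=0, W=0, V=4, U=0, Z=0, Y=1) weight 1/704
  … 7 more
Group by V:
  weight(V=3) = 1/32
  weight(V=4) = 1/32
Total weight = 1/32 + 1/32 = 1/16
P(V=3 | obs) = 1/32 / 1/16 = 1/2
P(V=4 | obs) = 1/32 / 1/16 = 1/2

P(V = 3 | obs) = 1/2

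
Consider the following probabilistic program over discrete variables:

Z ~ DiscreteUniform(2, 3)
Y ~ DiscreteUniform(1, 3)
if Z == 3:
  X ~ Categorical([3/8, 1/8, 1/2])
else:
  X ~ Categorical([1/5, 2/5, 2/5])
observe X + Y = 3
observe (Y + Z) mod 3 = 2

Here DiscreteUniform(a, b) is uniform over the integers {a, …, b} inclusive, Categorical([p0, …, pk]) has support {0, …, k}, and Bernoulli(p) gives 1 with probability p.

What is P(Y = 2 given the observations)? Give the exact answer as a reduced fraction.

P(Y = 2 | obs) = 5/13

Enumerate traces; 2 have nonzero weight after conditioning:
  (Z=2, Y=3, X=0) weight 1/30
  (Z=3, Y=2, X=1) weight 1/48
Group by Y:
  weight(Y=2) = 1/48
  weight(Y=3) = 1/30
Total weight = 1/48 + 1/30 = 13/240
P(Y=2 | obs) = 1/48 / 13/240 = 5/13
P(Y=3 | obs) = 1/30 / 13/240 = 8/13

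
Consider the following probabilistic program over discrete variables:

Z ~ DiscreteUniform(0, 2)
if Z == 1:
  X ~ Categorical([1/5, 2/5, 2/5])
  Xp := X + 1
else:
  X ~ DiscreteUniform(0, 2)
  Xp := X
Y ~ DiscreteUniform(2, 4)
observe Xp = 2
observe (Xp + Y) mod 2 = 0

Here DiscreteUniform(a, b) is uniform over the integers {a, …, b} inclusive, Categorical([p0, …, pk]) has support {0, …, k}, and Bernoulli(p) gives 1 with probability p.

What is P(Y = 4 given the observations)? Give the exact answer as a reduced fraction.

Enumerate traces; 6 have nonzero weight after conditioning:
  (Z=0, X=2, Y=2) weight 1/27
  (Z=0, X=2, Y=4) weight 1/27
  (Z=1, X=1, Y=2) weight 2/45
  (Z=1, X=1, Y=4) weight 2/45
  (Z=2, X=2, Y=2) weight 1/27
  (Z=2, X=2, Y=4) weight 1/27
Group by Y:
  weight(Y=2) = 16/135
  weight(Y=4) = 16/135
Total weight = 16/135 + 16/135 = 32/135
P(Y=2 | obs) = 16/135 / 32/135 = 1/2
P(Y=4 | obs) = 16/135 / 32/135 = 1/2

P(Y = 4 | obs) = 1/2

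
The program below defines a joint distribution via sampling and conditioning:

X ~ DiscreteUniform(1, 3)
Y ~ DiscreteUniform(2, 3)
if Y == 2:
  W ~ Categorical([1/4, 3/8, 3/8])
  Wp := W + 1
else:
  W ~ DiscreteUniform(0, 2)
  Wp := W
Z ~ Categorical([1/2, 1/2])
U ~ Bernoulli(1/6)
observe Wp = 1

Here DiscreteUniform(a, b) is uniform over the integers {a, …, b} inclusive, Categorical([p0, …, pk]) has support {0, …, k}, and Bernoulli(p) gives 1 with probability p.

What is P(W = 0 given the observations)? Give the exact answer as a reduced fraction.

P(W = 0 | obs) = 3/7

Enumerate traces; 24 have nonzero weight after conditioning:
  (X=1, Y=2, W=0, Z=0, U=0) weight 5/288
  (X=1, Y=2, W=0, Z=0, U=1) weight 1/288
  (X=1, Y=2, W=0, Z=1, U=0) weight 5/288
  (X=1, Y=2, W=0, Z=1, U=1) weight 1/288
  (X=1, Y=3, W=1, Z=0, U=0) weight 5/216
  (X=1, Y=3, W=1, Z=0, U=1) weight 1/216
  (X=1, Y=3, W=1, Z=1, U=0) weight 5/216
  (X=1, Y=3, W=1, Z=1, U=1) weight 1/216
  … 16 more
Group by W:
  weight(W=0) = 1/8
  weight(W=1) = 1/6
Total weight = 1/8 + 1/6 = 7/24
P(W=0 | obs) = 1/8 / 7/24 = 3/7
P(W=1 | obs) = 1/6 / 7/24 = 4/7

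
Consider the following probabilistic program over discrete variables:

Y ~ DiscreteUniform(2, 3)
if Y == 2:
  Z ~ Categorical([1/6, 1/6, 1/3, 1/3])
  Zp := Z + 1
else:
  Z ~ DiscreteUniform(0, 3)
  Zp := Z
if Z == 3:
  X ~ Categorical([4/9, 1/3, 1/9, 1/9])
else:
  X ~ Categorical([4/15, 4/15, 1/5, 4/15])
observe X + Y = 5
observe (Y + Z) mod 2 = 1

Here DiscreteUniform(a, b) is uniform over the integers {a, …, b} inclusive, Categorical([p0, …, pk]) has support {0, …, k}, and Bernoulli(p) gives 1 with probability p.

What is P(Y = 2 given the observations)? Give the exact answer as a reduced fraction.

Enumerate traces; 4 have nonzero weight after conditioning:
  (Y=2, Z=1, X=3) weight 1/45
  (Y=2, Z=3, X=3) weight 1/54
  (Y=3, Z=0, X=2) weight 1/40
  (Y=3, Z=2, X=2) weight 1/40
Group by Y:
  weight(Y=2) = 11/270
  weight(Y=3) = 1/20
Total weight = 11/270 + 1/20 = 49/540
P(Y=2 | obs) = 11/270 / 49/540 = 22/49
P(Y=3 | obs) = 1/20 / 49/540 = 27/49

P(Y = 2 | obs) = 22/49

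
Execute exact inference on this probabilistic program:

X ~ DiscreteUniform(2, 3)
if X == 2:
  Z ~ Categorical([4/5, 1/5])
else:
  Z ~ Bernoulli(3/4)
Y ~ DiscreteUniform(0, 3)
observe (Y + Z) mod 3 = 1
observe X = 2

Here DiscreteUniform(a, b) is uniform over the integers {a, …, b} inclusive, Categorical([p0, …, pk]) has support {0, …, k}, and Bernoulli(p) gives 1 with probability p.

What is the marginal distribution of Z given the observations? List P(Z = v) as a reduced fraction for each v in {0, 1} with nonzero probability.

Enumerate traces; 3 have nonzero weight after conditioning:
  (X=2, Z=0, Y=1) weight 1/10
  (X=2, Z=1, Y=0) weight 1/40
  (X=2, Z=1, Y=3) weight 1/40
Group by Z:
  weight(Z=0) = 1/10
  weight(Z=1) = 1/20
Total weight = 1/10 + 1/20 = 3/20
P(Z=0 | obs) = 1/10 / 3/20 = 2/3
P(Z=1 | obs) = 1/20 / 3/20 = 1/3

P(Z=0) = 2/3, P(Z=1) = 1/3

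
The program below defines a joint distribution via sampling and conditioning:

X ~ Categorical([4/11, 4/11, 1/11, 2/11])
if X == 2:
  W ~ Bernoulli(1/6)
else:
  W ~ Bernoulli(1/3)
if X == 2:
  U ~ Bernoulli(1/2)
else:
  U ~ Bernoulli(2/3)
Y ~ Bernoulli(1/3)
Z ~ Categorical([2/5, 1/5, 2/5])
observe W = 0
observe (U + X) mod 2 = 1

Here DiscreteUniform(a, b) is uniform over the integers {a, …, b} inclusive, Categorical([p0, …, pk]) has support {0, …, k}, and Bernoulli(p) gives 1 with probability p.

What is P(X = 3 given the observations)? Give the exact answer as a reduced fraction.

P(X = 3 | obs) = 16/127

Enumerate traces; 24 have nonzero weight after conditioning:
  (X=0, W=0, U=1, Y=0, Z=0) weight 64/1485
  (X=0, W=0, U=1, Y=0, Z=1) weight 32/1485
  (X=0, W=0, U=1, Y=0, Z=2) weight 64/1485
  (X=0, W=0, U=1, Y=1, Z=0) weight 32/1485
  (X=0, W=0, U=1, Y=1, Z=1) weight 16/1485
  (X=0, W=0, U=1, Y=1, Z=2) weight 32/1485
  (X=1, W=0, U=0, Y=0, Z=0) weight 32/1485
  (X=1, W=0, U=0, Y=0, Z=1) weight 16/1485
  (X=2, W=0, U=1, Y=0, Z=0) weight 1/99
  (X=3, W=0, U=0, Y=0, Z=0) weight 16/1485
  … 14 more
Group by X:
  weight(X=0) = 16/99
  weight(X=1) = 8/99
  weight(X=2) = 5/132
  weight(X=3) = 4/99
Total weight = 16/99 + 8/99 + 5/132 + 4/99 = 127/396
P(X=0 | obs) = 16/99 / 127/396 = 64/127
P(X=1 | obs) = 8/99 / 127/396 = 32/127
P(X=2 | obs) = 5/132 / 127/396 = 15/127
P(X=3 | obs) = 4/99 / 127/396 = 16/127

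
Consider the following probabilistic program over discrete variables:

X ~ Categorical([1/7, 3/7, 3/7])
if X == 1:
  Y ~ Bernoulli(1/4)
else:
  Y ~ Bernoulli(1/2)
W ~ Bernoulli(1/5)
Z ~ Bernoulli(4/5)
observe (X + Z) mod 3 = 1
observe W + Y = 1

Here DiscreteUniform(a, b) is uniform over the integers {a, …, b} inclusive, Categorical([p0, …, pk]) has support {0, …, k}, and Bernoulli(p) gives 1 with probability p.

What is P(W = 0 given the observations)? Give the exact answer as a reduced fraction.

P(W = 0 | obs) = 44/61

Enumerate traces; 4 have nonzero weight after conditioning:
  (X=0, Y=0, W=1, Z=1) weight 2/175
  (X=0, Y=1, W=0, Z=1) weight 8/175
  (X=1, Y=0, W=1, Z=0) weight 9/700
  (X=1, Y=1, W=0, Z=0) weight 3/175
Group by W:
  weight(W=0) = 11/175
  weight(W=1) = 17/700
Total weight = 11/175 + 17/700 = 61/700
P(W=0 | obs) = 11/175 / 61/700 = 44/61
P(W=1 | obs) = 17/700 / 61/700 = 17/61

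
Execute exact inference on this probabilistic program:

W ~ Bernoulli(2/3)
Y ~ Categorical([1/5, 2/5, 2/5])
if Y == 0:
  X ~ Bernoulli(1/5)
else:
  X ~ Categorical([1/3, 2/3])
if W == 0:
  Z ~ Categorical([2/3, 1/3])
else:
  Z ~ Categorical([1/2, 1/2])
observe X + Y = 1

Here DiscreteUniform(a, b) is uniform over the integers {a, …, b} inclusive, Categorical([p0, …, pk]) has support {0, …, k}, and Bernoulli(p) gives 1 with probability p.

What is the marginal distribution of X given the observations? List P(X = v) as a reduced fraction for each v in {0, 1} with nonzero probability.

P(X=0) = 10/13, P(X=1) = 3/13

Enumerate traces; 8 have nonzero weight after conditioning:
  (W=0, Y=0, X=1, Z=0) weight 2/225
  (W=0, Y=0, X=1, Z=1) weight 1/225
  (W=0, Y=1, X=0, Z=0) weight 4/135
  (W=0, Y=1, X=0, Z=1) weight 2/135
  (W=1, Y=0, X=1, Z=0) weight 1/75
  (W=1, Y=0, X=1, Z=1) weight 1/75
  (W=1, Y=1, X=0, Z=0) weight 2/45
  (W=1, Y=1, X=0, Z=1) weight 2/45
Group by X:
  weight(X=0) = 2/15
  weight(X=1) = 1/25
Total weight = 2/15 + 1/25 = 13/75
P(X=0 | obs) = 2/15 / 13/75 = 10/13
P(X=1 | obs) = 1/25 / 13/75 = 3/13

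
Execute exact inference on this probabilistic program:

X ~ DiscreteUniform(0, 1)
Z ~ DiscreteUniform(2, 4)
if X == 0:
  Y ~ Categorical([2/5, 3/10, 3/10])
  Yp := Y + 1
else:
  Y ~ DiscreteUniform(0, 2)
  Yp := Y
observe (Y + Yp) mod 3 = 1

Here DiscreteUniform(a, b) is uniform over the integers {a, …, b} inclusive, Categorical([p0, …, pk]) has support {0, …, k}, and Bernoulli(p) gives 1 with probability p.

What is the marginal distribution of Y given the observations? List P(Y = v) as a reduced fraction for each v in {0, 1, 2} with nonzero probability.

P(Y=0) = 6/11, P(Y=2) = 5/11

Enumerate traces; 6 have nonzero weight after conditioning:
  (X=0, Z=2, Y=0) weight 1/15
  (X=0, Z=3, Y=0) weight 1/15
  (X=0, Z=4, Y=0) weight 1/15
  (X=1, Z=2, Y=2) weight 1/18
  (X=1, Z=3, Y=2) weight 1/18
  (X=1, Z=4, Y=2) weight 1/18
Group by Y:
  weight(Y=0) = 1/5
  weight(Y=2) = 1/6
Total weight = 1/5 + 1/6 = 11/30
P(Y=0 | obs) = 1/5 / 11/30 = 6/11
P(Y=2 | obs) = 1/6 / 11/30 = 5/11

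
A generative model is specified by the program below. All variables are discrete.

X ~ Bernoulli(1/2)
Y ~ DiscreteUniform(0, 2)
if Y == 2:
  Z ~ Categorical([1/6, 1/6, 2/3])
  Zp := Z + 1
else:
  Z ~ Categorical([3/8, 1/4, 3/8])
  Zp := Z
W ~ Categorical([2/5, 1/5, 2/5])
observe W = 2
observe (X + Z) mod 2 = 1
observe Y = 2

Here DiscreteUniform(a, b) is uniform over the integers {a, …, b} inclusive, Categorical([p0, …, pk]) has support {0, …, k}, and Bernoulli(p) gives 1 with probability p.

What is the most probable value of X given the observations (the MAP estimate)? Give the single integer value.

Enumerate traces; 3 have nonzero weight after conditioning:
  (X=0, Y=2, Z=1, W=2) weight 1/90
  (X=1, Y=2, Z=0, W=2) weight 1/90
  (X=1, Y=2, Z=2, W=2) weight 2/45
Group by X:
  weight(X=0) = 1/90
  weight(X=1) = 1/18
Total weight = 1/90 + 1/18 = 1/15
P(X=0 | obs) = 1/90 / 1/15 = 1/6
P(X=1 | obs) = 1/18 / 1/15 = 5/6
argmax = 1

argmax_v P(X = v | obs) = 1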